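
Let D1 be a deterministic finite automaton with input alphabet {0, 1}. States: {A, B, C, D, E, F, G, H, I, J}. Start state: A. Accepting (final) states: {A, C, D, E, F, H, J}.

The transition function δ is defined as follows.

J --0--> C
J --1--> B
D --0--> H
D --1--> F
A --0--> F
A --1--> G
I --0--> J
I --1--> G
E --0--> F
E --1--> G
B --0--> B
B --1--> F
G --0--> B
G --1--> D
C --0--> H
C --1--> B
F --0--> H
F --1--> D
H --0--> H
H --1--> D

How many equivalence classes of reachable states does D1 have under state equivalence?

3

States {C,E,I,J} cannot be reached from the start state, so discard them.
Start with accepting vs non-accepting: {A,D,F,H} | {B,G}.
On input 1, block {A,D,F,H} splits into {D,F,H} and {A}.
Stable partition: {D,F,H} | {B,G} | {A} — 3 equivalence classes.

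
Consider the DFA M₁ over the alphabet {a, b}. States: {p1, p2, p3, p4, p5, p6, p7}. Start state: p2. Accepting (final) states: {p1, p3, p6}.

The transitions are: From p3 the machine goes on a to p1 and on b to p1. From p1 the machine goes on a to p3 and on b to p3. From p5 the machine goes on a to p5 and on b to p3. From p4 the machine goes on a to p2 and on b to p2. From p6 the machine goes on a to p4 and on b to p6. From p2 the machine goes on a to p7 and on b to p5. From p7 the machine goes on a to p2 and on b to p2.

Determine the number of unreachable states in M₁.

No path from p2 leads to p4, p6; the other 5 states are all reachable.

2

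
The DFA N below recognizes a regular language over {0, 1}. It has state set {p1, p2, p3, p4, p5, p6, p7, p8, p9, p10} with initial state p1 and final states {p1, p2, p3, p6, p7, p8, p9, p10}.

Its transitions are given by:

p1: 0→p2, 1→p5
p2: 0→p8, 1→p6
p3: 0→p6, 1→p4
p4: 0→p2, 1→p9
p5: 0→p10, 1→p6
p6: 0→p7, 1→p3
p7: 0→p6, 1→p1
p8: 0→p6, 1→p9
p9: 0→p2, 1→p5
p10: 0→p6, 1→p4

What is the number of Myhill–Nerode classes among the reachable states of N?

Start with accepting vs non-accepting: {p1,p2,p3,p6,p7,p8,p9,p10} | {p4,p5}.
On input 1, block {p1,p2,p3,p6,p7,p8,p9,p10} splits into {p1,p3,p9,p10} and {p2,p6,p7,p8}.
On input 0, block {p4,p5} splits into {p4} and {p5}.
Refine {p1,p3,p9,p10} on symbol 1: members go to different blocks, giving {p1,p9} and {p3,p10}.
Refine {p2,p6,p7,p8} on symbol 1: members go to different blocks, giving {p7,p8} and {p2} and {p6}.
No further refinement is possible. Final partition (7 blocks): {p1,p9} | {p4} | {p7,p8} | {p5} | {p3,p10} | {p2} | {p6}.

7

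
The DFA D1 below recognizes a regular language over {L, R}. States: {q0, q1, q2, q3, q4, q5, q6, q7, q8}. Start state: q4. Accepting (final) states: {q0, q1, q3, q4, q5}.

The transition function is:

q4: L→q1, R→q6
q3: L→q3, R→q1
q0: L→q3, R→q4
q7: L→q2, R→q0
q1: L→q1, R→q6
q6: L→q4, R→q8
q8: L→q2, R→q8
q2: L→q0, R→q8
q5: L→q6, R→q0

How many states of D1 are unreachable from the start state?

2

Starting at q4 and following transitions, the reachable set is {q0, q1, q2, q3, q4, q6, q8}. That leaves q5, q7 unreachable — 2 in total.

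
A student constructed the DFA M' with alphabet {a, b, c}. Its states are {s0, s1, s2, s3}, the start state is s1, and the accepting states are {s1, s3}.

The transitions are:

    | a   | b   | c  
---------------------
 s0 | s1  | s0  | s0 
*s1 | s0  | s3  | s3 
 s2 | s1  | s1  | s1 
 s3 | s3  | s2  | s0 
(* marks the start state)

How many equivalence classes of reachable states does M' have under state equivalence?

All states are reachable from the start state.
Initial partition by acceptance: {s1,s3} | {s0,s2}.
Split {s1,s3} by δ(·,a) → {s1} and {s3}.
Refine {s0,s2} on symbol b: members go to different blocks, giving {s0} and {s2}.
No further refinement is possible. Final partition (4 blocks): {s1} | {s0} | {s3} | {s2}.

4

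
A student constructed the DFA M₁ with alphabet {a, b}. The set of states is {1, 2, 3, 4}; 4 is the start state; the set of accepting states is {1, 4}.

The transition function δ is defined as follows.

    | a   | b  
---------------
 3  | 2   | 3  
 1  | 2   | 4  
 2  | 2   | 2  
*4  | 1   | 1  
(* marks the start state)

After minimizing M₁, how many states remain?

Reachable states from the start: {1,2,4}. Unreachable: {3} — drop them.
P0 = {1,4} | {2}.
Split {1,4} by δ(·,a) → {1} and {4}.
The partition is now stable with 3 blocks: {1} | {2} | {4}.

3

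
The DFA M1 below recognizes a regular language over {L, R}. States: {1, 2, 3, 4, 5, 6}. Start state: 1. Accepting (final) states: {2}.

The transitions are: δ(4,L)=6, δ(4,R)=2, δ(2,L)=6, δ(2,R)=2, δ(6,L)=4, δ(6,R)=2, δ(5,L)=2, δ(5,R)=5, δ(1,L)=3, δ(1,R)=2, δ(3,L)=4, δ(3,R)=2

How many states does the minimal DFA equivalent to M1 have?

States {5} cannot be reached from the start state, so discard them.
Initial partition by acceptance: {2} | {1,3,4,6}.
The partition is now stable with 2 blocks: {2} | {1,3,4,6}.

2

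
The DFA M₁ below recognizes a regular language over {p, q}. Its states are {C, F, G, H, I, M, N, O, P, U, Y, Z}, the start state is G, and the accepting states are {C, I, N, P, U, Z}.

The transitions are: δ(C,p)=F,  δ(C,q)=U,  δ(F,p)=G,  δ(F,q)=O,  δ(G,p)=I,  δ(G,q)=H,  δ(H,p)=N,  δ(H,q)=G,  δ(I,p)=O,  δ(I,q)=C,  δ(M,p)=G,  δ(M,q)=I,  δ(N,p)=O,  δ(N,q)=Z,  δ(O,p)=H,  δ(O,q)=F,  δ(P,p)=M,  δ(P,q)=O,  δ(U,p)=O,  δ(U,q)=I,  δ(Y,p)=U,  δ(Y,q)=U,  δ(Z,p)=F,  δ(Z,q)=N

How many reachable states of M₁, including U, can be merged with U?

5

Reachable states from the start: {C,F,G,H,I,N,O,U,Z}. Unreachable: {M,P,Y} — drop them.
Initial partition by acceptance: {C,I,N,U,Z} | {F,G,H,O}.
Refine {F,G,H,O} on symbol p: members go to different blocks, giving {F,O} and {G,H}.
No further refinement is possible. Final partition (3 blocks): {C,I,N,U,Z} | {F,O} | {G,H}.
The equivalence class containing U is {C,I,N,U,Z}, of size 5.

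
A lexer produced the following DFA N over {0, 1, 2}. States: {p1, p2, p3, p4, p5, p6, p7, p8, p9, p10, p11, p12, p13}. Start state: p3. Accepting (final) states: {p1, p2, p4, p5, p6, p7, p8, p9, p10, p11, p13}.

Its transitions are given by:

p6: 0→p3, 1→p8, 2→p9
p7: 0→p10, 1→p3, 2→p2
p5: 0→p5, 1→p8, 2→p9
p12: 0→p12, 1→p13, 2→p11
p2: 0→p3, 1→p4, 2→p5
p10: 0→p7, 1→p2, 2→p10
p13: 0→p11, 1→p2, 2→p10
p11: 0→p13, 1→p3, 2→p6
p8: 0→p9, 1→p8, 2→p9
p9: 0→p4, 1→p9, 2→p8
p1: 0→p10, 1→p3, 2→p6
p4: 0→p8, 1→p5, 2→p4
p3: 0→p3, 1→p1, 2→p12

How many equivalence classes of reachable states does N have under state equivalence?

Every state is reachable, so we keep all 13.
Initial partition by acceptance: {p1,p2,p4,p5,p6,p7,p8,p9,p10,p11,p13} | {p3,p12}.
Refine {p1,p2,p4,p5,p6,p7,p8,p9,p10,p11,p13} on symbol 0: members go to different blocks, giving {p1,p4,p5,p7,p8,p9,p10,p11,p13} and {p2,p6}.
Split {p1,p4,p5,p7,p8,p9,p10,p11,p13} by δ(·,1) → {p4,p5,p8,p9} and {p1,p7,p11} and {p10,p13}.
Split {p3,p12} by δ(·,1) → {p3} and {p12}.
The partition is now stable with 6 blocks: {p4,p5,p8,p9} | {p3} | {p2,p6} | {p1,p7,p11} | {p10,p13} | {p12}.

6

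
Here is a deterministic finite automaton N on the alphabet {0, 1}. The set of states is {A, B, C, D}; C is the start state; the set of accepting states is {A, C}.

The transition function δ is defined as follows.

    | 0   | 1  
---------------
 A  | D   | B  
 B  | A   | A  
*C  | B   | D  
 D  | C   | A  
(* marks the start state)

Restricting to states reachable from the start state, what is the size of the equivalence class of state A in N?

2

Start with accepting vs non-accepting: {A,C} | {B,D}.
Stable partition: {A,C} | {B,D} — 2 equivalence classes.
The equivalence class containing A is {A,C}, of size 2.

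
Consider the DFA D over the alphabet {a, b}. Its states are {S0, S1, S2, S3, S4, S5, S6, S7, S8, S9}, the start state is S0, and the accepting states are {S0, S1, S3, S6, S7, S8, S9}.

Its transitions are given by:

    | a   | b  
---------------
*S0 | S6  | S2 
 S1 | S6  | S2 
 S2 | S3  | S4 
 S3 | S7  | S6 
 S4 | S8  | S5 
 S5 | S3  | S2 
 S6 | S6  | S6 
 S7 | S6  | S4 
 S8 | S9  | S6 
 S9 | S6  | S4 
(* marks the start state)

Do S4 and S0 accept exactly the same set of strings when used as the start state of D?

No

Reachable states from the start: {S0,S2,S3,S4,S5,S6,S7,S8,S9}. Unreachable: {S1} — drop them.
Start with accepting vs non-accepting: {S0,S3,S6,S7,S8,S9} | {S2,S4,S5}.
Refine {S0,S3,S6,S7,S8,S9} on symbol b: members go to different blocks, giving {S0,S7,S9} and {S3,S6,S8}.
Refine {S3,S6,S8} on symbol a: members go to different blocks, giving {S3,S8} and {S6}.
The partition is now stable with 4 blocks: {S0,S7,S9} | {S2,S4,S5} | {S3,S8} | {S6}.
S4 and S0 end up in different blocks, so they are distinguishable. For instance, the string 'ε' is accepted from only S0.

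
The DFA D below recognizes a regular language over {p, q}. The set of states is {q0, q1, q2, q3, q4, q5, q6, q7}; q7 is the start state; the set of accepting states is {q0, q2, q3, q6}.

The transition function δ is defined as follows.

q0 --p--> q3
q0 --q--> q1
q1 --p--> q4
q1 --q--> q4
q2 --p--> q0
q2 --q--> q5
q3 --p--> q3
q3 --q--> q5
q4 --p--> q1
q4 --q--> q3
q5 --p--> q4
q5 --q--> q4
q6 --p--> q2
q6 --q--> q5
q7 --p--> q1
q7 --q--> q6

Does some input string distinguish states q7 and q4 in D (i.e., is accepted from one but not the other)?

Initial partition by acceptance: {q0,q2,q3,q6} | {q1,q4,q5,q7}.
Split {q1,q4,q5,q7} by δ(·,q) → {q1,q5} and {q4,q7}.
No further refinement is possible. Final partition (3 blocks): {q0,q2,q3,q6} | {q1,q5} | {q4,q7}.
q7 and q4 lie in the same block of the stable partition, so they are equivalent — no string distinguishes them.

No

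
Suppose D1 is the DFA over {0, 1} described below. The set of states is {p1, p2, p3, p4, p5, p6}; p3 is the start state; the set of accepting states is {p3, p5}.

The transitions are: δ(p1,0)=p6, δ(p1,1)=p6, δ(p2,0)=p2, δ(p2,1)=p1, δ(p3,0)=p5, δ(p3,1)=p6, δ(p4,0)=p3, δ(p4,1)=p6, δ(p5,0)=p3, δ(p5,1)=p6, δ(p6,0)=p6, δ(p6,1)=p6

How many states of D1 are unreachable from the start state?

3

Starting at p3 and following transitions, the reachable set is {p3, p5, p6}. That leaves p1, p2, p4 unreachable — 3 in total.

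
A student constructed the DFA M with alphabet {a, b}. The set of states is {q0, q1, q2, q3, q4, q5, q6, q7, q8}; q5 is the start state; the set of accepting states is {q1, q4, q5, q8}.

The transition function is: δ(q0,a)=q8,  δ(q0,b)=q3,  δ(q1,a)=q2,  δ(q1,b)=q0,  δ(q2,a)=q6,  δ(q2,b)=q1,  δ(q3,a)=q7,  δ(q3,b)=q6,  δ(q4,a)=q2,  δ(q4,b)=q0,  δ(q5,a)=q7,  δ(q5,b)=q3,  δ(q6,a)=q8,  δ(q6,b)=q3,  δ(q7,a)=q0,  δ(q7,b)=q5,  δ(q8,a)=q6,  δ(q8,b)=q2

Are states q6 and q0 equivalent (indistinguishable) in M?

Reachable states from the start: {q0,q1,q2,q3,q5,q6,q7,q8}. Unreachable: {q4} — drop them.
P0 = {q1,q5,q8} | {q0,q2,q3,q6,q7}.
On input a, block {q0,q2,q3,q6,q7} splits into {q2,q3,q7} and {q0,q6}.
Refine {q1,q5,q8} on symbol a: members go to different blocks, giving {q1,q5} and {q8}.
Refine {q1,q5} on symbol b: members go to different blocks, giving {q1} and {q5}.
On input a, block {q2,q3,q7} splits into {q2,q7} and {q3}.
Refine {q2,q7} on symbol b: members go to different blocks, giving {q2} and {q7}.
The partition is now stable with 7 blocks: {q1} | {q2} | {q0,q6} | {q8} | {q5} | {q3} | {q7}.
q6 and q0 lie in the same block of the stable partition, so they are equivalent — no string distinguishes them.

Yes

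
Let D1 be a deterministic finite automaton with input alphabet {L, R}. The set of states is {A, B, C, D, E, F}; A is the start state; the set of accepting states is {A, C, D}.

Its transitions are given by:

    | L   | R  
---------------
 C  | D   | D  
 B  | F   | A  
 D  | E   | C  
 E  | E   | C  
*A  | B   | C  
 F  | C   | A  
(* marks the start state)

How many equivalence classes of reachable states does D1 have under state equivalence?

6

Every state is reachable, so we keep all 6.
P0 = {A,C,D} | {B,E,F}.
Split {A,C,D} by δ(·,L) → {A,D} and {C}.
On input L, block {B,E,F} splits into {B,E} and {F}.
Refine {B,E} on symbol L: members go to different blocks, giving {B} and {E}.
On input L, block {A,D} splits into {A} and {D}.
The partition is now stable with 6 blocks: {A} | {B} | {C} | {F} | {E} | {D}.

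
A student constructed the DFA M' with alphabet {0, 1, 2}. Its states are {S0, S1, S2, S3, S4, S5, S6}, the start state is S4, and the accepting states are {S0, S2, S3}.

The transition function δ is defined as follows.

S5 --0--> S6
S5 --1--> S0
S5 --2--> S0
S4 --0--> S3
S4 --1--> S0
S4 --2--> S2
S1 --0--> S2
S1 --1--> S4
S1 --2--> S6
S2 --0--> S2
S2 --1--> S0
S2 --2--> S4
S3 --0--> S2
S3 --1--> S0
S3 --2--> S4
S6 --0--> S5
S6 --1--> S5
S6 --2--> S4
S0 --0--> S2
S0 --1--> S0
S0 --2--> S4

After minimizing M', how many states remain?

States {S1,S5,S6} cannot be reached from the start state, so discard them.
P0 = {S0,S2,S3} | {S4}.
Stable partition: {S0,S2,S3} | {S4} — 2 equivalence classes.

2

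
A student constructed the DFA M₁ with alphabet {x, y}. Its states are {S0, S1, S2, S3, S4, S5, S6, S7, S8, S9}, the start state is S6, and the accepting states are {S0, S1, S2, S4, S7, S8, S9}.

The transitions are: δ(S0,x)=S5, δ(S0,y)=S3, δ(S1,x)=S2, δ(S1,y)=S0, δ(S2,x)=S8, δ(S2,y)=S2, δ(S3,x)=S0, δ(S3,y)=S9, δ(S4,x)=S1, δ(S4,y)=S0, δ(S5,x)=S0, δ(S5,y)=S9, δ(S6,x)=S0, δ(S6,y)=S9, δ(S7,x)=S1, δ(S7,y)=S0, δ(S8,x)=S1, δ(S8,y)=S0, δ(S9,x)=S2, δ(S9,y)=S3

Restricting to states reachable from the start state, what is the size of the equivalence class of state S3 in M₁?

Reachable states from the start: {S0,S1,S2,S3,S5,S6,S8,S9}. Unreachable: {S4,S7} — drop them.
Start with accepting vs non-accepting: {S0,S1,S2,S8,S9} | {S3,S5,S6}.
Split {S0,S1,S2,S8,S9} by δ(·,x) → {S1,S2,S8,S9} and {S0}.
Split {S1,S2,S8,S9} by δ(·,y) → {S1,S8} and {S2} and {S9}.
Split {S1,S8} by δ(·,x) → {S1} and {S8}.
No further refinement is possible. Final partition (6 blocks): {S1} | {S3,S5,S6} | {S0} | {S2} | {S9} | {S8}.
The equivalence class containing S3 is {S3,S5,S6}, of size 3.

3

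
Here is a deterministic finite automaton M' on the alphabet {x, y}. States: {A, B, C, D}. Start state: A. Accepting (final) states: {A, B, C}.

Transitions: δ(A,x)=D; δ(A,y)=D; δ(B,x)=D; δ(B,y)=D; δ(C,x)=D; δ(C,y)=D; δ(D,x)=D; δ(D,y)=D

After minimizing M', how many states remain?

First remove the unreachable states {B,C}; 2 states remain.
Initial partition by acceptance: {A} | {D}.
Stable partition: {A} | {D} — 2 equivalence classes.

2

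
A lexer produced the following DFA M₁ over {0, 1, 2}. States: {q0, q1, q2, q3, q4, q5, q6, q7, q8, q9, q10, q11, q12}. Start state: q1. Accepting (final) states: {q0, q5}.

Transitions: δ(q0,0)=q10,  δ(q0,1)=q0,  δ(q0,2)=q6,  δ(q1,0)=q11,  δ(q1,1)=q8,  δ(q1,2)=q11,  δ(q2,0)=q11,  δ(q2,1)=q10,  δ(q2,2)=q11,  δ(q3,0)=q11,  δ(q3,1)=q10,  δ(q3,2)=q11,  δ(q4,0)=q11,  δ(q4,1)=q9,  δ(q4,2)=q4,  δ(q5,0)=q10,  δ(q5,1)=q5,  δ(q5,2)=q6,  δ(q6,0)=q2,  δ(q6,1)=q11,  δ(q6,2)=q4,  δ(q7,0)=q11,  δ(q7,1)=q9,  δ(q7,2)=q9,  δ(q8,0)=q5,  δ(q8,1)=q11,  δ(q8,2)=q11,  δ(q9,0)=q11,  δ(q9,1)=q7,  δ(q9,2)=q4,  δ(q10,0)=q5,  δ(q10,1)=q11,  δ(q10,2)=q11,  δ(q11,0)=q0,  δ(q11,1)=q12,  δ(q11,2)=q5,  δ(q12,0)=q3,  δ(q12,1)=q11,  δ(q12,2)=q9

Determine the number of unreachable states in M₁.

0

Every one of the 13 states is reachable from q1.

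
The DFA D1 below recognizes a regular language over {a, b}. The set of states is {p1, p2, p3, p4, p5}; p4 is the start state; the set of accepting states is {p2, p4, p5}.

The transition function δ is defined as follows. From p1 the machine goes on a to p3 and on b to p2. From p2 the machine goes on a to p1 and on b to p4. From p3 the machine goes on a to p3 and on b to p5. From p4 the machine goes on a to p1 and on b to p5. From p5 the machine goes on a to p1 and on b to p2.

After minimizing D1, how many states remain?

Every state is reachable, so we keep all 5.
Start with accepting vs non-accepting: {p2,p4,p5} | {p1,p3}.
No further refinement is possible. Final partition (2 blocks): {p2,p4,p5} | {p1,p3}.

2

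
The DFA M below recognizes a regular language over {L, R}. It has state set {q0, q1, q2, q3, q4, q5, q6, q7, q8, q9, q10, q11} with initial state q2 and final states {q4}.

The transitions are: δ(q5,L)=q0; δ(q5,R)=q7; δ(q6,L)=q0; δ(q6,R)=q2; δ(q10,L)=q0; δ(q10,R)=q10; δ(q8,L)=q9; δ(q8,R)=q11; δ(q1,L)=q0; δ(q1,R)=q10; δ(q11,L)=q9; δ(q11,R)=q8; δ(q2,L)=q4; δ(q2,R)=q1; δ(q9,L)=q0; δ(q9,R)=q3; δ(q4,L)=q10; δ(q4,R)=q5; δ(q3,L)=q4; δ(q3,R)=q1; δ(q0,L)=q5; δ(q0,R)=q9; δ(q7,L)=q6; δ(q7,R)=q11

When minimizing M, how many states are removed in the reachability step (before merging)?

A breadth-first search from the start state visits every state.

0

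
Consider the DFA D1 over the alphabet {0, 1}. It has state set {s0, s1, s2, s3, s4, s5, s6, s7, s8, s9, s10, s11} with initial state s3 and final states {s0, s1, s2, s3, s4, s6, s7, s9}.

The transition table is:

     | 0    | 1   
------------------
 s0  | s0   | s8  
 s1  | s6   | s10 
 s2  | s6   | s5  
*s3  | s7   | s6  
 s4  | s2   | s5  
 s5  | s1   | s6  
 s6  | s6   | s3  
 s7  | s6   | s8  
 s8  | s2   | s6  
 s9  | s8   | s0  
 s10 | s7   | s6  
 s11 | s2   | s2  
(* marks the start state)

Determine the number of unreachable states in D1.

No path from s3 leads to s0, s4, s9, s11; the other 8 states are all reachable.

4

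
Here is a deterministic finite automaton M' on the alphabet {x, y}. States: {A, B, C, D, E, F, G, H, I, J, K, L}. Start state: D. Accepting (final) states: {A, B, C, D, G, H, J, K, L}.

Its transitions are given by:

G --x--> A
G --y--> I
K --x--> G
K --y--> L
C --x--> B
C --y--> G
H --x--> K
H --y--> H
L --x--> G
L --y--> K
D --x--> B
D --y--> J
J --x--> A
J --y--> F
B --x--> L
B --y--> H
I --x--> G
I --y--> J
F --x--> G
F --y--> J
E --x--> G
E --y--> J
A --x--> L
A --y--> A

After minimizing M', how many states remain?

States {C,E} cannot be reached from the start state, so discard them.
Initial partition by acceptance: {A,B,D,G,H,J,K,L} | {F,I}.
On input y, block {A,B,D,G,H,J,K,L} splits into {A,B,D,H,K,L} and {G,J}.
Split {A,B,D,H,K,L} by δ(·,x) → {A,B,D,H} and {K,L}.
Refine {A,B,D,H} on symbol x: members go to different blocks, giving {A,B,H} and {D}.
Stable partition: {A,B,H} | {F,I} | {G,J} | {K,L} | {D} — 5 equivalence classes.

5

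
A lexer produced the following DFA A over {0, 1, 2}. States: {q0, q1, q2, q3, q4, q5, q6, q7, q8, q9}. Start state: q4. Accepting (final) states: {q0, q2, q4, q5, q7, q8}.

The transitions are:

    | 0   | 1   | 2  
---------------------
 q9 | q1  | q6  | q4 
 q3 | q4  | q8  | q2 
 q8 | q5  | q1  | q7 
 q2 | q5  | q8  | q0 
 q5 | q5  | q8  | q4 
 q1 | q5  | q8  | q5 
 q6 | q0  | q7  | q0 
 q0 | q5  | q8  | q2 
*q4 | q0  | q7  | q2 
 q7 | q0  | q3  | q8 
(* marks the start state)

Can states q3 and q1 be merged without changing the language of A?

Yes

Reachable states from the start: {q0,q1,q2,q3,q4,q5,q7,q8}. Unreachable: {q6,q9} — drop them.
Initial partition by acceptance: {q0,q2,q4,q5,q7,q8} | {q1,q3}.
Refine {q0,q2,q4,q5,q7,q8} on symbol 1: members go to different blocks, giving {q0,q2,q4,q5} and {q7,q8}.
The partition is now stable with 3 blocks: {q0,q2,q4,q5} | {q1,q3} | {q7,q8}.
q3 and q1 lie in the same block of the stable partition, so they are equivalent — no string distinguishes them.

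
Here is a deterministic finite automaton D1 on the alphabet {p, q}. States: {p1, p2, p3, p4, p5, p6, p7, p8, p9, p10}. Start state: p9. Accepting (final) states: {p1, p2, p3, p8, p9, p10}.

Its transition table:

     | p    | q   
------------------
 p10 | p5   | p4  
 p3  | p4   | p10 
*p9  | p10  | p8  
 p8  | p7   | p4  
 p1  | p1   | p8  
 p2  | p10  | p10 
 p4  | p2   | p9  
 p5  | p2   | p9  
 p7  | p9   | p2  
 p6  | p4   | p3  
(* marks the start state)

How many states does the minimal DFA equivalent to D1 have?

Reachable states from the start: {p2,p4,p5,p7,p8,p9,p10}. Unreachable: {p1,p3,p6} — drop them.
P0 = {p2,p8,p9,p10} | {p4,p5,p7}.
On input p, block {p2,p8,p9,p10} splits into {p2,p9} and {p8,p10}.
No further refinement is possible. Final partition (3 blocks): {p2,p9} | {p4,p5,p7} | {p8,p10}.

3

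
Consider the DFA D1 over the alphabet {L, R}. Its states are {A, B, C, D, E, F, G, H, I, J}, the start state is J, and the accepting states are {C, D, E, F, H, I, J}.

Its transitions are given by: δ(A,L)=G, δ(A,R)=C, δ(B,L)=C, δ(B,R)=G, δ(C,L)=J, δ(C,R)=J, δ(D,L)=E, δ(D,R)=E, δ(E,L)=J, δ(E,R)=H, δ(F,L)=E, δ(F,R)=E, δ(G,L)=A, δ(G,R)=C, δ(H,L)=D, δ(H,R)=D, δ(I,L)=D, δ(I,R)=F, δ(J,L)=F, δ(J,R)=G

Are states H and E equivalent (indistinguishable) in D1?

Reachable states from the start: {A,C,D,E,F,G,H,J}. Unreachable: {B,I} — drop them.
P0 = {C,D,E,F,H,J} | {A,G}.
Refine {C,D,E,F,H,J} on symbol R: members go to different blocks, giving {C,D,E,F,H} and {J}.
On input L, block {C,D,E,F,H} splits into {D,F,H} and {C,E}.
Refine {D,F,H} on symbol L: members go to different blocks, giving {D,F} and {H}.
On input R, block {C,E} splits into {C} and {E}.
No further refinement is possible. Final partition (6 blocks): {D,F} | {A,G} | {J} | {C} | {H} | {E}.
H and E end up in different blocks, so they are distinguishable. For instance, the string 'LR' is accepted from only H.

No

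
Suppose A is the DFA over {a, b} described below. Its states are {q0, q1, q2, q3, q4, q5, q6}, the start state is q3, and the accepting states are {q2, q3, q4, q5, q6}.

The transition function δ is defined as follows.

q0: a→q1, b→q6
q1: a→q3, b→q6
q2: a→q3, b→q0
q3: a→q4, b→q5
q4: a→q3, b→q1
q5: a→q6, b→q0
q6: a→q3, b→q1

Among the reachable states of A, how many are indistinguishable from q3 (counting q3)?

States {q2} cannot be reached from the start state, so discard them.
Initial partition by acceptance: {q3,q4,q5,q6} | {q0,q1}.
Split {q3,q4,q5,q6} by δ(·,b) → {q4,q5,q6} and {q3}.
Split {q4,q5,q6} by δ(·,a) → {q4,q6} and {q5}.
Split {q0,q1} by δ(·,a) → {q0} and {q1}.
Stable partition: {q4,q6} | {q0} | {q3} | {q5} | {q1} — 5 equivalence classes.
The equivalence class containing q3 is {q3}, of size 1.

1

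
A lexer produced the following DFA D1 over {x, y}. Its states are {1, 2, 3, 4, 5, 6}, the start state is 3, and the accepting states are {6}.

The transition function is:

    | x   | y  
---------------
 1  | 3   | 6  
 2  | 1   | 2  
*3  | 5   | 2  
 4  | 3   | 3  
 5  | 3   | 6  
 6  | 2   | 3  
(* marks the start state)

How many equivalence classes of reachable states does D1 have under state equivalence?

First remove the unreachable states {4}; 5 states remain.
Initial partition by acceptance: {6} | {1,2,3,5}.
On input y, block {1,2,3,5} splits into {1,5} and {2,3}.
No further refinement is possible. Final partition (3 blocks): {6} | {1,5} | {2,3}.

3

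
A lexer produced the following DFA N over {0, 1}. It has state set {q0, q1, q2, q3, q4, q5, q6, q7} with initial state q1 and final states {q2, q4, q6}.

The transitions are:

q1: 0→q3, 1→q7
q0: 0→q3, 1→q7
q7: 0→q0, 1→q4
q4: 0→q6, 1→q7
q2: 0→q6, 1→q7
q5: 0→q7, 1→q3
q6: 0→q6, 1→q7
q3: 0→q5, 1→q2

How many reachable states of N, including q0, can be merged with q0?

3

Every state is reachable, so we keep all 8.
P0 = {q2,q4,q6} | {q0,q1,q3,q5,q7}.
Refine {q0,q1,q3,q5,q7} on symbol 1: members go to different blocks, giving {q0,q1,q5} and {q3,q7}.
No further refinement is possible. Final partition (3 blocks): {q2,q4,q6} | {q0,q1,q5} | {q3,q7}.
State q0 belongs to the block {q0,q1,q5}, which has 3 states.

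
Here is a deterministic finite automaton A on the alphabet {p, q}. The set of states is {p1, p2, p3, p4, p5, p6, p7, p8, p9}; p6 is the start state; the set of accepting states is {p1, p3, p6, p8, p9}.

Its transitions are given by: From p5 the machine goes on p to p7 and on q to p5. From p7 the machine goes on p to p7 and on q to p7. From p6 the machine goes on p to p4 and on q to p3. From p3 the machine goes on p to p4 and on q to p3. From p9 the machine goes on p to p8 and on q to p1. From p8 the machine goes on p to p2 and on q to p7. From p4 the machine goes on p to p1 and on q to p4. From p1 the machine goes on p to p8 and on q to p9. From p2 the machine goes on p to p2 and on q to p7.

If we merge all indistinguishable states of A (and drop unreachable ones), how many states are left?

5

States {p5} cannot be reached from the start state, so discard them.
Start with accepting vs non-accepting: {p1,p3,p6,p8,p9} | {p2,p4,p7}.
Split {p1,p3,p6,p8,p9} by δ(·,p) → {p3,p6,p8} and {p1,p9}.
Refine {p3,p6,p8} on symbol q: members go to different blocks, giving {p3,p6} and {p8}.
Refine {p2,p4,p7} on symbol p: members go to different blocks, giving {p2,p7} and {p4}.
Stable partition: {p3,p6} | {p2,p7} | {p1,p9} | {p8} | {p4} — 5 equivalence classes.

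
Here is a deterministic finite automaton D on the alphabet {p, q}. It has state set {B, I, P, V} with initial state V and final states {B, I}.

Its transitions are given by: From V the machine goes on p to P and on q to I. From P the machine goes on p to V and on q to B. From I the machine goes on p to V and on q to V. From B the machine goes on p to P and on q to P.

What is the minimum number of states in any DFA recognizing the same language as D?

2

All states are reachable from the start state.
P0 = {B,I} | {P,V}.
Stable partition: {B,I} | {P,V} — 2 equivalence classes.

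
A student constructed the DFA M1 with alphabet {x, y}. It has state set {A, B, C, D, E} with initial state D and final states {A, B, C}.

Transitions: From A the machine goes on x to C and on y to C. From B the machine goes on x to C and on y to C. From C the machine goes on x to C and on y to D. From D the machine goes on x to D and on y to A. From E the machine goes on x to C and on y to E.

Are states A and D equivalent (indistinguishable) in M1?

States {B,E} cannot be reached from the start state, so discard them.
P0 = {A,C} | {D}.
On input y, block {A,C} splits into {A} and {C}.
No further refinement is possible. Final partition (3 blocks): {A} | {D} | {C}.
A and D end up in different blocks, so they are distinguishable. For instance, the string 'ε' is accepted from only A.

No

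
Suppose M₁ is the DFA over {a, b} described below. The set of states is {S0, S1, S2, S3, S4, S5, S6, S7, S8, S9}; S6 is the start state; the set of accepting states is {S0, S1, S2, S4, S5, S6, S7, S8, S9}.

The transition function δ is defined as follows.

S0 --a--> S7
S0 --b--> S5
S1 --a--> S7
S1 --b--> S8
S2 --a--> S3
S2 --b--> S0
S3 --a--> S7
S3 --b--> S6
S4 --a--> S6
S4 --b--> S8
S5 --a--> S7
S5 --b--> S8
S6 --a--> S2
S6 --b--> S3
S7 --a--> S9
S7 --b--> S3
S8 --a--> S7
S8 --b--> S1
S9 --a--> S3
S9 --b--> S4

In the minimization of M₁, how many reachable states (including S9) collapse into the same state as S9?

All states are reachable from the start state.
Start with accepting vs non-accepting: {S0,S1,S2,S4,S5,S6,S7,S8,S9} | {S3}.
Split {S0,S1,S2,S4,S5,S6,S7,S8,S9} by δ(·,a) → {S0,S1,S4,S5,S6,S7,S8} and {S2,S9}.
Refine {S0,S1,S4,S5,S6,S7,S8} on symbol a: members go to different blocks, giving {S0,S1,S4,S5,S8} and {S6,S7}.
No further refinement is possible. Final partition (4 blocks): {S0,S1,S4,S5,S8} | {S3} | {S2,S9} | {S6,S7}.
State S9 belongs to the block {S2,S9}, which has 2 states.

2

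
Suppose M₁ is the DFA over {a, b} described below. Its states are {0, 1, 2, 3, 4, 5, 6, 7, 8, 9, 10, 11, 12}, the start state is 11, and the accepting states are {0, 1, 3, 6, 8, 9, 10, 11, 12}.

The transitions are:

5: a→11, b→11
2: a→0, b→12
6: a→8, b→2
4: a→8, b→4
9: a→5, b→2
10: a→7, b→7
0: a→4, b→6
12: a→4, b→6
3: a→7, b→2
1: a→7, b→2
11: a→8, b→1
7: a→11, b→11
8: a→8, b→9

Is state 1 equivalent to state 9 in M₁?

States {3,10} cannot be reached from the start state, so discard them.
Initial partition by acceptance: {0,1,6,8,9,11,12} | {2,4,5,7}.
Split {0,1,6,8,9,11,12} by δ(·,a) → {0,1,9,12} and {6,8,11}.
Split {0,1,9,12} by δ(·,b) → {0,12} and {1,9}.
On input a, block {2,4,5,7} splits into {4,5,7} and {2}.
On input b, block {4,5,7} splits into {5,7} and {4}.
Split {6,8,11} by δ(·,b) → {8,11} and {6}.
The partition is now stable with 7 blocks: {0,12} | {5,7} | {8,11} | {1,9} | {2} | {4} | {6}.
1 and 9 lie in the same block of the stable partition, so they are equivalent — no string distinguishes them.

Yes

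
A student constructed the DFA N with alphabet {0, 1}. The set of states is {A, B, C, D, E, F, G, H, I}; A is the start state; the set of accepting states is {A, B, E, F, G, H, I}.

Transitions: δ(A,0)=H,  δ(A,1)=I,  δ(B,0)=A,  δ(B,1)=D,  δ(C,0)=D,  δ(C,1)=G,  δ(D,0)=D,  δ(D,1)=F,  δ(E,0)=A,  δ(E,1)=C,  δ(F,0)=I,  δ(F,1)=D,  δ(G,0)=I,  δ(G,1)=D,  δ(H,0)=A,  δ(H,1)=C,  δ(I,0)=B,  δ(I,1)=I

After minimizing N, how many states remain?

First remove the unreachable states {E}; 8 states remain.
Start with accepting vs non-accepting: {A,B,F,G,H,I} | {C,D}.
On input 1, block {A,B,F,G,H,I} splits into {B,F,G,H} and {A,I}.
Stable partition: {B,F,G,H} | {C,D} | {A,I} — 3 equivalence classes.

3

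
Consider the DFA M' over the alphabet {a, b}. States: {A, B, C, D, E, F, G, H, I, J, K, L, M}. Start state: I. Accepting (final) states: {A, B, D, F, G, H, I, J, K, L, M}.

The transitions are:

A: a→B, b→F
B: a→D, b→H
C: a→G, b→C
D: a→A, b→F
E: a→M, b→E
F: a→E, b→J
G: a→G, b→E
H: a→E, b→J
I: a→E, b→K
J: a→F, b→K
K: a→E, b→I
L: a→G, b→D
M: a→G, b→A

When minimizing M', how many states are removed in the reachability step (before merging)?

No path from I leads to C, L; the other 11 states are all reachable.

2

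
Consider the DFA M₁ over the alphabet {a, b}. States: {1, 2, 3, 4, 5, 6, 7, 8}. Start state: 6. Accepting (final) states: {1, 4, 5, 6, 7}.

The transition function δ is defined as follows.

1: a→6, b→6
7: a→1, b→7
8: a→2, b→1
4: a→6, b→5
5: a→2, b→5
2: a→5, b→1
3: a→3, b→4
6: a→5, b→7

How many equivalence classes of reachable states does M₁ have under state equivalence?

5

Reachable states from the start: {1,2,5,6,7}. Unreachable: {3,4,8} — drop them.
Initial partition by acceptance: {1,5,6,7} | {2}.
Split {1,5,6,7} by δ(·,a) → {1,6,7} and {5}.
On input a, block {1,6,7} splits into {1,7} and {6}.
Refine {1,7} on symbol a: members go to different blocks, giving {1} and {7}.
The partition is now stable with 5 blocks: {1} | {2} | {5} | {6} | {7}.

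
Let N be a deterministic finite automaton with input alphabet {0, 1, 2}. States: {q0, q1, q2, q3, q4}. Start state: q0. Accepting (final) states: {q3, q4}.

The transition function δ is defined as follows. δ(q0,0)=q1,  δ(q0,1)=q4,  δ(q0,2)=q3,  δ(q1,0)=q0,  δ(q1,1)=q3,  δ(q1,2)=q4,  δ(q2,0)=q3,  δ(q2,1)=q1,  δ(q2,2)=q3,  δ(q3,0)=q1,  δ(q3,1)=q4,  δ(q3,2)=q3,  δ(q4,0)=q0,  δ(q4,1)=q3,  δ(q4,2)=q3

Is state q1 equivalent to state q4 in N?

Reachable states from the start: {q0,q1,q3,q4}. Unreachable: {q2} — drop them.
P0 = {q3,q4} | {q0,q1}.
No further refinement is possible. Final partition (2 blocks): {q3,q4} | {q0,q1}.
q1 and q4 end up in different blocks, so they are distinguishable. For instance, the string 'ε' is accepted from only q4.

No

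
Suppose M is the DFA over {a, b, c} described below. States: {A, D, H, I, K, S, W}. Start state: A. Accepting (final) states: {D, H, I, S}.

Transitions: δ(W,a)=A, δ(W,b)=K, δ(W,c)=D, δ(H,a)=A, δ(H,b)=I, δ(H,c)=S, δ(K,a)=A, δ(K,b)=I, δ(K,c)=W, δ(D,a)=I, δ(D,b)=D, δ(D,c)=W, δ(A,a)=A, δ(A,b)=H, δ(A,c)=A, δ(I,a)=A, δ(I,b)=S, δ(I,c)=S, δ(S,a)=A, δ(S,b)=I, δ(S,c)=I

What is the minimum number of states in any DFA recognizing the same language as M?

2

First remove the unreachable states {D,K,W}; 4 states remain.
Start with accepting vs non-accepting: {H,I,S} | {A}.
The partition is now stable with 2 blocks: {H,I,S} | {A}.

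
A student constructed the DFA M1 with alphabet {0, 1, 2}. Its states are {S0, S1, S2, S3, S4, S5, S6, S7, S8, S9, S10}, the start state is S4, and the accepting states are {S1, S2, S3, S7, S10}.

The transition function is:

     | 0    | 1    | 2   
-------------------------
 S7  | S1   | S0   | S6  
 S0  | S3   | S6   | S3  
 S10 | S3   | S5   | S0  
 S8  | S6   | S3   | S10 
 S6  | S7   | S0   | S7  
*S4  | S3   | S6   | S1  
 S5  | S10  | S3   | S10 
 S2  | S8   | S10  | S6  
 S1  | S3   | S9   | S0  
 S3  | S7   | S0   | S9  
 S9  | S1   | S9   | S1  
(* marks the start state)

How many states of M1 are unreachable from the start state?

4

BFS from S4 reaches {S0, S1, S3, S4, S6, S7, S9}; the 4 state(s) S2, S5, S8, S10 are never visited.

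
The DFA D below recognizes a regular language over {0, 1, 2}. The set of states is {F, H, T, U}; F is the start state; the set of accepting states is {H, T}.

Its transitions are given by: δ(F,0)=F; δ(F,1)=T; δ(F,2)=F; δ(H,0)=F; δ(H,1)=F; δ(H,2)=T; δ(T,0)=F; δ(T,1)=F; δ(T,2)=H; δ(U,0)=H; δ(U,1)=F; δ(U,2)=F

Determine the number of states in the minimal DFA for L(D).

States {U} cannot be reached from the start state, so discard them.
P0 = {H,T} | {F}.
No further refinement is possible. Final partition (2 blocks): {H,T} | {F}.

2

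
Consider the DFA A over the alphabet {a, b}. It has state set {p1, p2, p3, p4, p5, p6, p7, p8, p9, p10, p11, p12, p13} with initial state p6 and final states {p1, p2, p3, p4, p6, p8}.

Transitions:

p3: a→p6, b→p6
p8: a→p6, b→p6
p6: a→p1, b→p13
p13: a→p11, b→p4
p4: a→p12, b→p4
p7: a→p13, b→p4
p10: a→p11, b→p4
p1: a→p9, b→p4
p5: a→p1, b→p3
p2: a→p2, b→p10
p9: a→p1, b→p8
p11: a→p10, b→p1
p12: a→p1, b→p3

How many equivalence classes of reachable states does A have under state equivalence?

States {p2,p5,p7} cannot be reached from the start state, so discard them.
Initial partition by acceptance: {p1,p3,p4,p6,p8} | {p9,p10,p11,p12,p13}.
On input a, block {p1,p3,p4,p6,p8} splits into {p3,p6,p8} and {p1,p4}.
On input a, block {p3,p6,p8} splits into {p3,p8} and {p6}.
Split {p9,p10,p11,p12,p13} by δ(·,a) → {p10,p11,p13} and {p9,p12}.
Stable partition: {p3,p8} | {p10,p11,p13} | {p1,p4} | {p6} | {p9,p12} — 5 equivalence classes.

5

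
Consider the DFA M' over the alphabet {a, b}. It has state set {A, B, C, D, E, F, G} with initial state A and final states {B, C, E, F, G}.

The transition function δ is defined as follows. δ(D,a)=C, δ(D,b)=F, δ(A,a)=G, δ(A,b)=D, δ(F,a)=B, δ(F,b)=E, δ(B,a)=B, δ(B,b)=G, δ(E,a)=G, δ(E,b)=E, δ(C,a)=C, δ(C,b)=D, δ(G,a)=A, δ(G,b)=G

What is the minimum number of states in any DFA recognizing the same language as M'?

All states are reachable from the start state.
P0 = {B,C,E,F,G} | {A,D}.
On input a, block {B,C,E,F,G} splits into {B,C,E,F} and {G}.
Refine {B,C,E,F} on symbol a: members go to different blocks, giving {B,C,F} and {E}.
Refine {B,C,F} on symbol b: members go to different blocks, giving {B} and {C} and {F}.
Refine {A,D} on symbol a: members go to different blocks, giving {A} and {D}.
Stable partition: {B} | {A} | {G} | {E} | {C} | {F} | {D} — 7 equivalence classes.

7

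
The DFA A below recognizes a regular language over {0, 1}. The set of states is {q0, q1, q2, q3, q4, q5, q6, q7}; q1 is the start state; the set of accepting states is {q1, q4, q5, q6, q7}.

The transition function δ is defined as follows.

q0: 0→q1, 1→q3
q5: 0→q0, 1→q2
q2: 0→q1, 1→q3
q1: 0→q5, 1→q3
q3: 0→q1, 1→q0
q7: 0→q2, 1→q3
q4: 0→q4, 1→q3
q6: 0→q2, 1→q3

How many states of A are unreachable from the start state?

No path from q1 leads to q4, q6, q7; the other 5 states are all reachable.

3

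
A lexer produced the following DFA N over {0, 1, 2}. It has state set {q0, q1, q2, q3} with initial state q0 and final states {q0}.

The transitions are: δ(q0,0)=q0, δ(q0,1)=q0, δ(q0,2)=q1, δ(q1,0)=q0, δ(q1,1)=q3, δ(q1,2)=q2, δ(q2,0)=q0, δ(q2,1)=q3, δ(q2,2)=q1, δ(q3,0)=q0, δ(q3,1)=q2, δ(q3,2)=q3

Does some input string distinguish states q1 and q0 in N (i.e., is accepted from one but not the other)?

Yes

All states are reachable from the start state.
Start with accepting vs non-accepting: {q0} | {q1,q2,q3}.
The partition is now stable with 2 blocks: {q0} | {q1,q2,q3}.
q1 and q0 end up in different blocks, so they are distinguishable. For instance, the string 'ε' is accepted from only q0.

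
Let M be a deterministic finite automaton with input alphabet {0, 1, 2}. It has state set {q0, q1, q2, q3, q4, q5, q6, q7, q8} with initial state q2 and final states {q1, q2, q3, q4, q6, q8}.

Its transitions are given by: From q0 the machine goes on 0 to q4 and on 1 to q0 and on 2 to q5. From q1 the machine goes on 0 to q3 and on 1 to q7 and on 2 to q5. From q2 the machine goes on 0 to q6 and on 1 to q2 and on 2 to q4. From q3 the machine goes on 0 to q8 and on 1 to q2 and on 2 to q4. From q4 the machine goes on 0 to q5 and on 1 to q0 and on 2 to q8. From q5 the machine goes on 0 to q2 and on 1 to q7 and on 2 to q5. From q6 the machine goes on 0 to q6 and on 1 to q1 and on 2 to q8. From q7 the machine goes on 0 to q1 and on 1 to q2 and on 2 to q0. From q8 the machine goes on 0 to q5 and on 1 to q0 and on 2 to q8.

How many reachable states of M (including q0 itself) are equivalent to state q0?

All states are reachable from the start state.
P0 = {q1,q2,q3,q4,q6,q8} | {q0,q5,q7}.
Refine {q1,q2,q3,q4,q6,q8} on symbol 0: members go to different blocks, giving {q1,q2,q3,q6} and {q4,q8}.
Refine {q1,q2,q3,q6} on symbol 0: members go to different blocks, giving {q1,q2,q6} and {q3}.
Refine {q1,q2,q6} on symbol 0: members go to different blocks, giving {q2,q6} and {q1}.
Refine {q2,q6} on symbol 1: members go to different blocks, giving {q2} and {q6}.
On input 0, block {q0,q5,q7} splits into {q0} and {q5} and {q7}.
The partition is now stable with 8 blocks: {q2} | {q0} | {q4,q8} | {q3} | {q1} | {q6} | {q5} | {q7}.
State q0 belongs to the block {q0}, which has 1 states.

1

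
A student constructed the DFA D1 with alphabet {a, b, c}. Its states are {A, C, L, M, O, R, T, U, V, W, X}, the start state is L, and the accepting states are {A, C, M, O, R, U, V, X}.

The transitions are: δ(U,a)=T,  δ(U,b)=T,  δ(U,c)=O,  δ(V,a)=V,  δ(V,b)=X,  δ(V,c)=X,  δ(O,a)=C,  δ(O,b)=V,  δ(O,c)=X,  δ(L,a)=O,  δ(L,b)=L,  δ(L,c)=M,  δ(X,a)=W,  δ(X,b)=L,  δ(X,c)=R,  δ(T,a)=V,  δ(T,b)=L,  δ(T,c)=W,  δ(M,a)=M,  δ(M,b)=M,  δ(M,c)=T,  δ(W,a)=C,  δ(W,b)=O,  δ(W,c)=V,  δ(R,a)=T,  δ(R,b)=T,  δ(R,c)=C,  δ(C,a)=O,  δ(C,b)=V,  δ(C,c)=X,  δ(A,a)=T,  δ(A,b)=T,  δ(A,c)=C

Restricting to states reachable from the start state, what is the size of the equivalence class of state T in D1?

1

First remove the unreachable states {A,U}; 9 states remain.
Start with accepting vs non-accepting: {C,M,O,R,V,X} | {L,T,W}.
On input a, block {C,M,O,R,V,X} splits into {C,M,O,V} and {R,X}.
Split {C,M,O,V} by δ(·,b) → {C,M,O} and {V}.
Refine {C,M,O} on symbol b: members go to different blocks, giving {C,O} and {M}.
On input a, block {L,T,W} splits into {L,W} and {T}.
Split {L,W} by δ(·,b) → {L} and {W}.
Refine {R,X} on symbol a: members go to different blocks, giving {R} and {X}.
No further refinement is possible. Final partition (8 blocks): {C,O} | {L} | {R} | {V} | {M} | {T} | {W} | {X}.
State T belongs to the block {T}, which has 1 states.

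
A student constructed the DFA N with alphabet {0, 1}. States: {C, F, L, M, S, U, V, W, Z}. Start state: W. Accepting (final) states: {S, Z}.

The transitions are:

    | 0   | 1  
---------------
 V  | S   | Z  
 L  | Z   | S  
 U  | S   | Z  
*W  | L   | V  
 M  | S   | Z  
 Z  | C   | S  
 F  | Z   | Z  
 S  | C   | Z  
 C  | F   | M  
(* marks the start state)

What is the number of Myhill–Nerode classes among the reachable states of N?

3

Reachable states from the start: {C,F,L,M,S,V,W,Z}. Unreachable: {U} — drop them.
Start with accepting vs non-accepting: {S,Z} | {C,F,L,M,V,W}.
Refine {C,F,L,M,V,W} on symbol 0: members go to different blocks, giving {F,L,M,V} and {C,W}.
The partition is now stable with 3 blocks: {S,Z} | {F,L,M,V} | {C,W}.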